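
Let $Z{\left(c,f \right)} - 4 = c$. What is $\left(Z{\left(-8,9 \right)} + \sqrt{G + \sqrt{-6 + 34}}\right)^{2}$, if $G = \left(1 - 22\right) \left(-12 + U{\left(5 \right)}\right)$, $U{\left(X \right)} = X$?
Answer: $\left(4 - \sqrt{147 + 2 \sqrt{7}}\right)^{2} \approx 69.566$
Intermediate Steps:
$Z{\left(c,f \right)} = 4 + c$
$G = 147$ ($G = \left(1 - 22\right) \left(-12 + 5\right) = \left(-21\right) \left(-7\right) = 147$)
$\left(Z{\left(-8,9 \right)} + \sqrt{G + \sqrt{-6 + 34}}\right)^{2} = \left(\left(4 - 8\right) + \sqrt{147 + \sqrt{-6 + 34}}\right)^{2} = \left(-4 + \sqrt{147 + \sqrt{28}}\right)^{2} = \left(-4 + \sqrt{147 + 2 \sqrt{7}}\right)^{2}$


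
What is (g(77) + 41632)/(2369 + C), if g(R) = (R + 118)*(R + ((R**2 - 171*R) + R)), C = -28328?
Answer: 1339748/25959 ≈ 51.610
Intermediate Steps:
g(R) = (118 + R)*(R**2 - 169*R) (g(R) = (118 + R)*(R + (R**2 - 170*R)) = (118 + R)*(R**2 - 169*R))
(g(77) + 41632)/(2369 + C) = (77*(-19942 + 77**2 - 51*77) + 41632)/(2369 - 28328) = (77*(-19942 + 5929 - 3927) + 41632)/(-25959) = (77*(-17940) + 41632)*(-1/25959) = (-1381380 + 41632)*(-1/25959) = -1339748*(-1/25959) = 1339748/25959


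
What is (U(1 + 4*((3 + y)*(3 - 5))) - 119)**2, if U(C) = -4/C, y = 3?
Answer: 31236921/2209 ≈ 14141.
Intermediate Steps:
(U(1 + 4*((3 + y)*(3 - 5))) - 119)**2 = (-4/(1 + 4*((3 + 3)*(3 - 5))) - 119)**2 = (-4/(1 + 4*(6*(-2))) - 119)**2 = (-4/(1 + 4*(-12)) - 119)**2 = (-4/(1 - 48) - 119)**2 = (-4/(-47) - 119)**2 = (-4*(-1/47) - 119)**2 = (4/47 - 119)**2 = (-5589/47)**2 = 31236921/2209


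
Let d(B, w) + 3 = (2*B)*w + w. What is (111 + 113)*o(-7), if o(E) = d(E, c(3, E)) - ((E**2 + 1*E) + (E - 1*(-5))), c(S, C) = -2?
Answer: -3808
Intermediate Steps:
d(B, w) = -3 + w + 2*B*w (d(B, w) = -3 + ((2*B)*w + w) = -3 + (2*B*w + w) = -3 + (w + 2*B*w) = -3 + w + 2*B*w)
o(E) = -10 - E**2 - 6*E (o(E) = (-3 - 2 + 2*E*(-2)) - ((E**2 + 1*E) + (E - 1*(-5))) = (-3 - 2 - 4*E) - ((E**2 + E) + (E + 5)) = (-5 - 4*E) - ((E + E**2) + (5 + E)) = (-5 - 4*E) - (5 + E**2 + 2*E) = (-5 - 4*E) + (-5 - E**2 - 2*E) = -10 - E**2 - 6*E)
(111 + 113)*o(-7) = (111 + 113)*(-10 - 1*(-7)**2 - 6*(-7)) = 224*(-10 - 1*49 + 42) = 224*(-10 - 49 + 42) = 224*(-17) = -3808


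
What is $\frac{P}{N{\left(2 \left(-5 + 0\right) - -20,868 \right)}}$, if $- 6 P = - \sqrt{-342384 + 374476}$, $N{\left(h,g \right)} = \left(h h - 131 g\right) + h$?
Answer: $- \frac{\sqrt{8023}}{340794} \approx -0.00026283$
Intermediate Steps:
$N{\left(h,g \right)} = h + h^{2} - 131 g$ ($N{\left(h,g \right)} = \left(h^{2} - 131 g\right) + h = h + h^{2} - 131 g$)
$P = \frac{\sqrt{8023}}{3}$ ($P = - \frac{\left(-1\right) \sqrt{-342384 + 374476}}{6} = - \frac{\left(-1\right) \sqrt{32092}}{6} = - \frac{\left(-1\right) 2 \sqrt{8023}}{6} = - \frac{\left(-2\right) \sqrt{8023}}{6} = \frac{\sqrt{8023}}{3} \approx 29.857$)
$\frac{P}{N{\left(2 \left(-5 + 0\right) - -20,868 \right)}} = \frac{\frac{1}{3} \sqrt{8023}}{\left(2 \left(-5 + 0\right) - -20\right) + \left(2 \left(-5 + 0\right) - -20\right)^{2} - 113708} = \frac{\frac{1}{3} \sqrt{8023}}{\left(2 \left(-5\right) + 20\right) + \left(2 \left(-5\right) + 20\right)^{2} - 113708} = \frac{\frac{1}{3} \sqrt{8023}}{\left(-10 + 20\right) + \left(-10 + 20\right)^{2} - 113708} = \frac{\frac{1}{3} \sqrt{8023}}{10 + 10^{2} - 113708} = \frac{\frac{1}{3} \sqrt{8023}}{10 + 100 - 113708} = \frac{\frac{1}{3} \sqrt{8023}}{-113598} = \frac{\sqrt{8023}}{3} \left(- \frac{1}{113598}\right) = - \frac{\sqrt{8023}}{340794}$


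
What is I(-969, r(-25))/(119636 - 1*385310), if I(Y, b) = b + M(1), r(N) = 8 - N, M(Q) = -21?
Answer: -2/44279 ≈ -4.5168e-5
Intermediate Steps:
I(Y, b) = -21 + b (I(Y, b) = b - 21 = -21 + b)
I(-969, r(-25))/(119636 - 1*385310) = (-21 + (8 - 1*(-25)))/(119636 - 1*385310) = (-21 + (8 + 25))/(119636 - 385310) = (-21 + 33)/(-265674) = 12*(-1/265674) = -2/44279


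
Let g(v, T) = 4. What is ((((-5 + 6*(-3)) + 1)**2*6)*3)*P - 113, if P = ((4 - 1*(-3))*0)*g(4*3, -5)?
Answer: -113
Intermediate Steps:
P = 0 (P = ((4 - 1*(-3))*0)*4 = ((4 + 3)*0)*4 = (7*0)*4 = 0*4 = 0)
((((-5 + 6*(-3)) + 1)**2*6)*3)*P - 113 = ((((-5 + 6*(-3)) + 1)**2*6)*3)*0 - 113 = ((((-5 - 18) + 1)**2*6)*3)*0 - 113 = (((-23 + 1)**2*6)*3)*0 - 113 = (((-22)**2*6)*3)*0 - 113 = ((484*6)*3)*0 - 113 = (2904*3)*0 - 113 = 8712*0 - 113 = 0 - 113 = -113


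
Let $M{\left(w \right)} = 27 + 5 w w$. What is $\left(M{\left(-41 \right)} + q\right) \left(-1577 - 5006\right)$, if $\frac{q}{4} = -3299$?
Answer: $31361412$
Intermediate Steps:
$q = -13196$ ($q = 4 \left(-3299\right) = -13196$)
$M{\left(w \right)} = 27 + 5 w^{2}$
$\left(M{\left(-41 \right)} + q\right) \left(-1577 - 5006\right) = \left(\left(27 + 5 \left(-41\right)^{2}\right) - 13196\right) \left(-1577 - 5006\right) = \left(\left(27 + 5 \cdot 1681\right) - 13196\right) \left(-6583\right) = \left(\left(27 + 8405\right) - 13196\right) \left(-6583\right) = \left(8432 - 13196\right) \left(-6583\right) = \left(-4764\right) \left(-6583\right) = 31361412$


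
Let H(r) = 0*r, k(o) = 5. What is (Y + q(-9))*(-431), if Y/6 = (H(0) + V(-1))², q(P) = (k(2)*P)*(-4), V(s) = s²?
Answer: -80166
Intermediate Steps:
H(r) = 0
q(P) = -20*P (q(P) = (5*P)*(-4) = -20*P)
Y = 6 (Y = 6*(0 + (-1)²)² = 6*(0 + 1)² = 6*1² = 6*1 = 6)
(Y + q(-9))*(-431) = (6 - 20*(-9))*(-431) = (6 + 180)*(-431) = 186*(-431) = -80166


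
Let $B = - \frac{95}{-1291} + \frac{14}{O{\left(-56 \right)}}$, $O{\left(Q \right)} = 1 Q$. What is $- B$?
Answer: $\frac{911}{5164} \approx 0.17641$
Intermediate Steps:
$O{\left(Q \right)} = Q$
$B = - \frac{911}{5164}$ ($B = - \frac{95}{-1291} + \frac{14}{-56} = \left(-95\right) \left(- \frac{1}{1291}\right) + 14 \left(- \frac{1}{56}\right) = \frac{95}{1291} - \frac{1}{4} = - \frac{911}{5164} \approx -0.17641$)
$- B = \left(-1\right) \left(- \frac{911}{5164}\right) = \frac{911}{5164}$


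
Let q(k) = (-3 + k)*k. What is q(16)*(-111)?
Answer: -23088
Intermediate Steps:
q(k) = k*(-3 + k)
q(16)*(-111) = (16*(-3 + 16))*(-111) = (16*13)*(-111) = 208*(-111) = -23088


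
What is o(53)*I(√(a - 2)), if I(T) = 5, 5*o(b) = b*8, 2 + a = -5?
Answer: 424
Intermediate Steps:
a = -7 (a = -2 - 5 = -7)
o(b) = 8*b/5 (o(b) = (b*8)/5 = (8*b)/5 = 8*b/5)
o(53)*I(√(a - 2)) = ((8/5)*53)*5 = (424/5)*5 = 424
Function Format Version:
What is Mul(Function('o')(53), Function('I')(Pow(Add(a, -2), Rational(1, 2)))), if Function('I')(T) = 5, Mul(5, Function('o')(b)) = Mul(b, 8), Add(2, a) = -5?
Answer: 424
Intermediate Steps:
a = -7 (a = Add(-2, -5) = -7)
Function('o')(b) = Mul(Rational(8, 5), b) (Function('o')(b) = Mul(Rational(1, 5), Mul(b, 8)) = Mul(Rational(1, 5), Mul(8, b)) = Mul(Rational(8, 5), b))
Mul(Function('o')(53), Function('I')(Pow(Add(a, -2), Rational(1, 2)))) = Mul(Mul(Rational(8, 5), 53), 5) = Mul(Rational(424, 5), 5) = 424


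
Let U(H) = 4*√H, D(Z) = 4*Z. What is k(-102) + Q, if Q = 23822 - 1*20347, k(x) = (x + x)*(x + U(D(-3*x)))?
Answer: 24283 - 4896*√34 ≈ -4265.3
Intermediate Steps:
k(x) = 2*x*(x + 8*√3*√(-x)) (k(x) = (x + x)*(x + 4*√(4*(-3*x))) = (2*x)*(x + 4*√(-12*x)) = (2*x)*(x + 4*(2*√3*√(-x))) = (2*x)*(x + 8*√3*√(-x)) = 2*x*(x + 8*√3*√(-x)))
Q = 3475 (Q = 23822 - 20347 = 3475)
k(-102) + Q = 2*(-102)*(-102 + 8*√3*√(-1*(-102))) + 3475 = 2*(-102)*(-102 + 8*√3*√102) + 3475 = 2*(-102)*(-102 + 24*√34) + 3475 = (20808 - 4896*√34) + 3475 = 24283 - 4896*√34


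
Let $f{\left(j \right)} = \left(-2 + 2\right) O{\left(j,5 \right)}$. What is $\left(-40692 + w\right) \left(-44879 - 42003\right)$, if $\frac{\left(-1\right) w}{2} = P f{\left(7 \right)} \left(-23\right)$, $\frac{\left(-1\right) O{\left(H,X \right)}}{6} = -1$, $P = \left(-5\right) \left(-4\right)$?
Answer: $3535402344$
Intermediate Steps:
$P = 20$
$O{\left(H,X \right)} = 6$ ($O{\left(H,X \right)} = \left(-6\right) \left(-1\right) = 6$)
$f{\left(j \right)} = 0$ ($f{\left(j \right)} = \left(-2 + 2\right) 6 = 0 \cdot 6 = 0$)
$w = 0$ ($w = - 2 \cdot 20 \cdot 0 \left(-23\right) = - 2 \cdot 0 \left(-23\right) = \left(-2\right) 0 = 0$)
$\left(-40692 + w\right) \left(-44879 - 42003\right) = \left(-40692 + 0\right) \left(-44879 - 42003\right) = - 40692 \left(-44879 - 42003\right) = \left(-40692\right) \left(-86882\right) = 3535402344$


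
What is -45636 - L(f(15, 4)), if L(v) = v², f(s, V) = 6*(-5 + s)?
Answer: -49236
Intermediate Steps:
f(s, V) = -30 + 6*s
-45636 - L(f(15, 4)) = -45636 - (-30 + 6*15)² = -45636 - (-30 + 90)² = -45636 - 1*60² = -45636 - 1*3600 = -45636 - 3600 = -49236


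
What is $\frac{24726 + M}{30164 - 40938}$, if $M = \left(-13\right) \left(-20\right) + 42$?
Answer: $- \frac{12514}{5387} \approx -2.323$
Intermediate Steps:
$M = 302$ ($M = 260 + 42 = 302$)
$\frac{24726 + M}{30164 - 40938} = \frac{24726 + 302}{30164 - 40938} = \frac{25028}{-10774} = 25028 \left(- \frac{1}{10774}\right) = - \frac{12514}{5387}$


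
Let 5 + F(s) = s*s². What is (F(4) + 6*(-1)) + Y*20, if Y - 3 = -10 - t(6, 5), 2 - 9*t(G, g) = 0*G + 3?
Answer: -763/9 ≈ -84.778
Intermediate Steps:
t(G, g) = -⅑ (t(G, g) = 2/9 - (0*G + 3)/9 = 2/9 - (0 + 3)/9 = 2/9 - ⅑*3 = 2/9 - ⅓ = -⅑)
F(s) = -5 + s³ (F(s) = -5 + s*s² = -5 + s³)
Y = -62/9 (Y = 3 + (-10 - 1*(-⅑)) = 3 + (-10 + ⅑) = 3 - 89/9 = -62/9 ≈ -6.8889)
(F(4) + 6*(-1)) + Y*20 = ((-5 + 4³) + 6*(-1)) - 62/9*20 = ((-5 + 64) - 6) - 1240/9 = (59 - 6) - 1240/9 = 53 - 1240/9 = -763/9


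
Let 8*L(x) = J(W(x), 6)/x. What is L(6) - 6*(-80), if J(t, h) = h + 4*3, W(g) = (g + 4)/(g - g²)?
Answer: 3843/8 ≈ 480.38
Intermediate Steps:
W(g) = (4 + g)/(g - g²)
J(t, h) = 12 + h (J(t, h) = h + 12 = 12 + h)
L(x) = 9/(4*x) (L(x) = ((12 + 6)/x)/8 = (18/x)/8 = 9/(4*x))
L(6) - 6*(-80) = (9/4)/6 - 6*(-80) = (9/4)*(⅙) + 480 = 3/8 + 480 = 3843/8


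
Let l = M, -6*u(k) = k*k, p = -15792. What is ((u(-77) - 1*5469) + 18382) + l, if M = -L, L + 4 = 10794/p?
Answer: 13456495/1128 ≈ 11930.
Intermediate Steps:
u(k) = -k²/6 (u(k) = -k*k/6 = -k²/6)
L = -1761/376 (L = -4 + 10794/(-15792) = -4 + 10794*(-1/15792) = -4 - 257/376 = -1761/376 ≈ -4.6835)
M = 1761/376 (M = -1*(-1761/376) = 1761/376 ≈ 4.6835)
l = 1761/376 ≈ 4.6835
((u(-77) - 1*5469) + 18382) + l = ((-⅙*(-77)² - 1*5469) + 18382) + 1761/376 = ((-⅙*5929 - 5469) + 18382) + 1761/376 = ((-5929/6 - 5469) + 18382) + 1761/376 = (-38743/6 + 18382) + 1761/376 = 71549/6 + 1761/376 = 13456495/1128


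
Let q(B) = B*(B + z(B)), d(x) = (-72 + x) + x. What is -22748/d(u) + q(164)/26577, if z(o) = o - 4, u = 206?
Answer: -16291871/251005 ≈ -64.906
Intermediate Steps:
d(x) = -72 + 2*x
z(o) = -4 + o
q(B) = B*(-4 + 2*B) (q(B) = B*(B + (-4 + B)) = B*(-4 + 2*B))
-22748/d(u) + q(164)/26577 = -22748/(-72 + 2*206) + (2*164*(-2 + 164))/26577 = -22748/(-72 + 412) + (2*164*162)*(1/26577) = -22748/340 + 53136*(1/26577) = -22748*1/340 + 5904/2953 = -5687/85 + 5904/2953 = -16291871/251005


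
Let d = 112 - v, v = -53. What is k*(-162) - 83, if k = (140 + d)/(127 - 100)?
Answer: -1913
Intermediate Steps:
d = 165 (d = 112 - 1*(-53) = 112 + 53 = 165)
k = 305/27 (k = (140 + 165)/(127 - 100) = 305/27 ≈ 11.296)
k*(-162) - 83 = (305/27)*(-162) - 83 = -1830 - 83 = -1913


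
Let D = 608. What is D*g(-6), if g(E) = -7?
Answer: -4256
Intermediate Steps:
D*g(-6) = 608*(-7) = -4256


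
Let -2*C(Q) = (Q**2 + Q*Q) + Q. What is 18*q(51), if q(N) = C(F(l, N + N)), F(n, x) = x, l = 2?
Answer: -188190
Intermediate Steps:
C(Q) = -Q**2 - Q/2 (C(Q) = -((Q**2 + Q*Q) + Q)/2 = -((Q**2 + Q**2) + Q)/2 = -(2*Q**2 + Q)/2 = -(Q + 2*Q**2)/2 = -Q**2 - Q/2)
q(N) = -2*N*(1/2 + 2*N) (q(N) = -(N + N)*(1/2 + (N + N)) = -2*N*(1/2 + 2*N))
18*q(51) = 18*(-1*51*(1 + 4*51)) = 18*(-1*51*(1 + 204)) = 18*(-1*51*205) = 18*(-10455) = -188190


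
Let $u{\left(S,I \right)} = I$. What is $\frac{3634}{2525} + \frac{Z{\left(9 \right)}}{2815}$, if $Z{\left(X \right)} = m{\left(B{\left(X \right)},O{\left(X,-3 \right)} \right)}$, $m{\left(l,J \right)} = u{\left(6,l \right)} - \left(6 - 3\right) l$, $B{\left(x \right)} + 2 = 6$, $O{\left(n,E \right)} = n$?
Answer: $\frac{2041902}{1421575} \approx 1.4364$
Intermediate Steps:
$B{\left(x \right)} = 4$ ($B{\left(x \right)} = -2 + 6 = 4$)
$m{\left(l,J \right)} = - 2 l$ ($m{\left(l,J \right)} = l - \left(6 - 3\right) l = l - 3 l = - 2 l$)
$Z{\left(X \right)} = -8$ ($Z{\left(X \right)} = \left(-2\right) 4 = -8$)
$\frac{3634}{2525} + \frac{Z{\left(9 \right)}}{2815} = \frac{3634}{2525} - \frac{8}{2815} = \frac{2041902}{1421575}$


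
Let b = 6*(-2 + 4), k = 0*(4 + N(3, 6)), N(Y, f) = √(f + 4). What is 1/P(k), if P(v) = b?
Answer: 1/12 ≈ 0.083333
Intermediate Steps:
N(Y, f) = √(4 + f)
k = 0 (k = 0*(4 + √(4 + 6)) = 0*(4 + √10) = 0)
b = 12 (b = 6*2 = 12)
P(v) = 12
1/P(k) = 1/12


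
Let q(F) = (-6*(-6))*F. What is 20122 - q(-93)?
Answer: 23470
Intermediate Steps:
q(F) = 36*F
20122 - q(-93) = 20122 - 36*(-93) = 20122 - 1*(-3348) = 20122 + 3348 = 23470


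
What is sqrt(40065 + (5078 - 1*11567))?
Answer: 2*sqrt(8394) ≈ 183.24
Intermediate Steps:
sqrt(40065 + (5078 - 1*11567)) = sqrt(40065 + (5078 - 11567)) = sqrt(40065 - 6489) = sqrt(33576) = 2*sqrt(8394)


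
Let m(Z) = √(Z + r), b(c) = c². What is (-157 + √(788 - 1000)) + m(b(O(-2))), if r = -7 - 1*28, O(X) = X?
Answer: -157 + I*√31 + 2*I*√53 ≈ -157.0 + 20.128*I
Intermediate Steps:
r = -35 (r = -7 - 28 = -35)
m(Z) = √(-35 + Z) (m(Z) = √(Z - 35) = √(-35 + Z))
(-157 + √(788 - 1000)) + m(b(O(-2))) = (-157 + √(788 - 1000)) + √(-35 + (-2)²) = (-157 + √(-212)) + √(-35 + 4) = (-157 + 2*I*√53) + √(-31) = (-157 + 2*I*√53) + I*√31 = -157 + I*√31 + 2*I*√53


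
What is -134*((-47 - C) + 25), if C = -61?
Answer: -5226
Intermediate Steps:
-134*((-47 - C) + 25) = -134*((-47 - 1*(-61)) + 25) = -134*((-47 + 61) + 25) = -134*(14 + 25) = -134*39 = -5226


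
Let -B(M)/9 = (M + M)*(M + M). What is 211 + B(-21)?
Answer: -15665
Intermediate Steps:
B(M) = -36*M² (B(M) = -9*(M + M)*(M + M) = -9*2*M*2*M = -36*M²)
211 + B(-21) = 211 - 36*(-21)² = 211 - 36*441 = 211 - 15876 = -15665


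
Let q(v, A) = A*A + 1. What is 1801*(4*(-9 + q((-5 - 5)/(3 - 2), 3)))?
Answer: 7204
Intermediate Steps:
q(v, A) = 1 + A**2 (q(v, A) = A**2 + 1 = 1 + A**2)
1801*(4*(-9 + q((-5 - 5)/(3 - 2), 3))) = 1801*(4*(-9 + (1 + 3**2))) = 1801*(4*(-9 + (1 + 9))) = 1801*(4*(-9 + 10)) = 1801*(4*1) = 1801*4 = 7204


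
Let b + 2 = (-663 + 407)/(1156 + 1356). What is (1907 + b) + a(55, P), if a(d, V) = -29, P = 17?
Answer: 294516/157 ≈ 1875.9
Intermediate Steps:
b = -330/157 (b = -2 + (-663 + 407)/(1156 + 1356) = -2 - 256/2512 = -2 - 256*1/2512 = -2 - 16/157 = -330/157 ≈ -2.1019)
(1907 + b) + a(55, P) = (1907 - 330/157) - 29 = 299069/157 - 29 = 294516/157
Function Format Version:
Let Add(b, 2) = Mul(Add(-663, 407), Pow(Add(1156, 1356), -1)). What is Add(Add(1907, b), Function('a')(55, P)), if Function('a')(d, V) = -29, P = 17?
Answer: Rational(294516, 157) ≈ 1875.9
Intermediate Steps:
b = Rational(-330, 157) (b = Add(-2, Mul(Add(-663, 407), Pow(Add(1156, 1356), -1))) = Add(-2, Mul(-256, Pow(2512, -1))) = Add(-2, Mul(-256, Rational(1, 2512))) = Add(-2, Rational(-16, 157)) = Rational(-330, 157) ≈ -2.1019)
Add(Add(1907, b), Function('a')(55, P)) = Add(Add(1907, Rational(-330, 157)), -29) = Add(Rational(299069, 157), -29) = Rational(294516, 157)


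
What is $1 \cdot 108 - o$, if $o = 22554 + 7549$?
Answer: $-29995$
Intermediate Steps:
$o = 30103$
$1 \cdot 108 - o = 1 \cdot 108 - 30103 = 108 - 30103 = -29995$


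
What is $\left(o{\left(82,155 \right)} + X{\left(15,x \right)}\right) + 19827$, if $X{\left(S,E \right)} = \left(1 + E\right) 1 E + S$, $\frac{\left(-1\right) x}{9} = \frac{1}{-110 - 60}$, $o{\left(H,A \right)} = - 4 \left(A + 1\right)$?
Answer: $\frac{555401811}{28900} \approx 19218.0$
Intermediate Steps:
$o{\left(H,A \right)} = -4 - 4 A$ ($o{\left(H,A \right)} = - 4 \left(1 + A\right) = -4 - 4 A$)
$x = \frac{9}{170}$ ($x = - \frac{9}{-110 - 60} = - \frac{9}{-170} = \left(-9\right) \left(- \frac{1}{170}\right) = \frac{9}{170} \approx 0.052941$)
$X{\left(S,E \right)} = S + E \left(1 + E\right)$ ($X{\left(S,E \right)} = \left(1 + E\right) E + S = E \left(1 + E\right) + S = S + E \left(1 + E\right)$)
$\left(o{\left(82,155 \right)} + X{\left(15,x \right)}\right) + 19827 = \left(\left(-4 - 620\right) + \left(\frac{9}{170} + 15 + \left(\frac{9}{170}\right)^{2}\right)\right) + 19827 = \left(\left(-4 - 620\right) + \left(\frac{9}{170} + 15 + \frac{81}{28900}\right)\right) + 19827 = \left(-624 + \frac{435111}{28900}\right) + 19827 = - \frac{17598489}{28900} + 19827 = \frac{555401811}{28900}$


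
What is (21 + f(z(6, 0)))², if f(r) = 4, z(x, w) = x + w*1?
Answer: 625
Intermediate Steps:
z(x, w) = w + x (z(x, w) = x + w = w + x)
(21 + f(z(6, 0)))² = (21 + 4)² = 25² = 625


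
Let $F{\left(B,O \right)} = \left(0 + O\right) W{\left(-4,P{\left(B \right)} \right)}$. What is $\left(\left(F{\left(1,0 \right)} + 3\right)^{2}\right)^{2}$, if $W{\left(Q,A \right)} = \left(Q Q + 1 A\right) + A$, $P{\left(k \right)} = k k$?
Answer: $81$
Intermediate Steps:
$P{\left(k \right)} = k^{2}$
$W{\left(Q,A \right)} = Q^{2} + 2 A$ ($W{\left(Q,A \right)} = \left(Q^{2} + A\right) + A = \left(A + Q^{2}\right) + A = Q^{2} + 2 A$)
$F{\left(B,O \right)} = O \left(16 + 2 B^{2}\right)$ ($F{\left(B,O \right)} = \left(0 + O\right) \left(\left(-4\right)^{2} + 2 B^{2}\right) = O \left(16 + 2 B^{2}\right)$)
$\left(\left(F{\left(1,0 \right)} + 3\right)^{2}\right)^{2} = \left(\left(2 \cdot 0 \left(8 + 1^{2}\right) + 3\right)^{2}\right)^{2} = \left(\left(2 \cdot 0 \left(8 + 1\right) + 3\right)^{2}\right)^{2} = \left(\left(2 \cdot 0 \cdot 9 + 3\right)^{2}\right)^{2} = \left(\left(0 + 3\right)^{2}\right)^{2} = \left(3^{2}\right)^{2} = 9^{2} = 81$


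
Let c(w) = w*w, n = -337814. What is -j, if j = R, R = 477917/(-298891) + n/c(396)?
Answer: 87957298273/23435445528 ≈ 3.7532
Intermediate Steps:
c(w) = w²
R = -87957298273/23435445528 (R = 477917/(-298891) - 337814/(396²) = 477917*(-1/298891) - 337814/156816 = -477917/298891 - 337814*1/156816 = -477917/298891 - 168907/78408 = -87957298273/23435445528 ≈ -3.7532)
j = -87957298273/23435445528 ≈ -3.7532
-j = -1*(-87957298273/23435445528) = 87957298273/23435445528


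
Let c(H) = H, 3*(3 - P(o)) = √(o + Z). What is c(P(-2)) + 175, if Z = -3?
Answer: 178 - I*√5/3 ≈ 178.0 - 0.74536*I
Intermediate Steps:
P(o) = 3 - √(-3 + o)/3 (P(o) = 3 - √(o - 3)/3 = 3 - √(-3 + o)/3)
c(P(-2)) + 175 = (3 - √(-3 - 2)/3) + 175 = (3 - I*√5/3) + 175 = 178 - I*√5/3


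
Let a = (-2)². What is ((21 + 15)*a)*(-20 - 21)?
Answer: -5904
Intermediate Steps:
a = 4
((21 + 15)*a)*(-20 - 21) = ((21 + 15)*4)*(-20 - 21) = (36*4)*(-41) = 144*(-41) = -5904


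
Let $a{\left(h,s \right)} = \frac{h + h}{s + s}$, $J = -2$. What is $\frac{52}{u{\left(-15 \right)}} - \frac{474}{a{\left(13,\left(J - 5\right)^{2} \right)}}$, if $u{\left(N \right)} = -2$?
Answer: $- \frac{23564}{13} \approx -1812.6$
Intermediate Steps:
$a{\left(h,s \right)} = \frac{h}{s}$ ($a{\left(h,s \right)} = \frac{2 h}{2 s} = 2 h \frac{1}{2 s} = \frac{h}{s}$)
$\frac{52}{u{\left(-15 \right)}} - \frac{474}{a{\left(13,\left(J - 5\right)^{2} \right)}} = \frac{52}{-2} - \frac{474}{13 \frac{1}{\left(-2 - 5\right)^{2}}} = 52 \left(- \frac{1}{2}\right) - \frac{474}{13 \frac{1}{\left(-7\right)^{2}}} = -26 - \frac{474}{13 \cdot \frac{1}{49}} = -26 - \frac{474}{\frac{13}{49}} = -26 - \frac{23226}{13} = - \frac{23564}{13}$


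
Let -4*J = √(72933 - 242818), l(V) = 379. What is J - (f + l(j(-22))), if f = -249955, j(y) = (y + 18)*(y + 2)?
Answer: 249576 - I*√169885/4 ≈ 2.4958e+5 - 103.04*I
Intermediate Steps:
j(y) = (2 + y)*(18 + y) (j(y) = (18 + y)*(2 + y) = (2 + y)*(18 + y))
J = -I*√169885/4 (J = -√(72933 - 242818)/4 = -I*√169885/4 ≈ -103.04*I)
J - (f + l(j(-22))) = -I*√169885/4 - (-249955 + 379) = -I*√169885/4 - 1*(-249576) = -I*√169885/4 + 249576 = 249576 - I*√169885/4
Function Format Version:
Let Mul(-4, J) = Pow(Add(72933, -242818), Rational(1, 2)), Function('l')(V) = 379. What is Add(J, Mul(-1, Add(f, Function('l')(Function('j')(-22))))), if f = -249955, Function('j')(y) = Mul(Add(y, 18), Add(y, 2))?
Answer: Add(249576, Mul(Rational(-1, 4), I, Pow(169885, Rational(1, 2)))) ≈ Add(2.4958e+5, Mul(-103.04, I))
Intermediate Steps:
Function('j')(y) = Mul(Add(2, y), Add(18, y)) (Function('j')(y) = Mul(Add(18, y), Add(2, y)) = Mul(Add(2, y), Add(18, y)))
J = Mul(Rational(-1, 4), I, Pow(169885, Rational(1, 2))) (J = Mul(Rational(-1, 4), Pow(Add(72933, -242818), Rational(1, 2))) = Mul(Rational(-1, 4), Pow(-169885, Rational(1, 2))) = Mul(Rational(-1, 4), Mul(I, Pow(169885, Rational(1, 2)))) = Mul(Rational(-1, 4), I, Pow(169885, Rational(1, 2))) ≈ Mul(-103.04, I))
Add(J, Mul(-1, Add(f, Function('l')(Function('j')(-22))))) = Add(Mul(Rational(-1, 4), I, Pow(169885, Rational(1, 2))), Mul(-1, Add(-249955, 379))) = Add(Mul(Rational(-1, 4), I, Pow(169885, Rational(1, 2))), Mul(-1, -249576)) = Add(Mul(Rational(-1, 4), I, Pow(169885, Rational(1, 2))), 249576) = Add(249576, Mul(Rational(-1, 4), I, Pow(169885, Rational(1, 2))))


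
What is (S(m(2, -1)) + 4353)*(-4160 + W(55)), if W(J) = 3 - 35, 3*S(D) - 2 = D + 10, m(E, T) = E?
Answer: -54802016/3 ≈ -1.8267e+7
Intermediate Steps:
S(D) = 4 + D/3 (S(D) = ⅔ + (D + 10)/3 = ⅔ + (10 + D)/3 = ⅔ + (10/3 + D/3) = 4 + D/3)
W(J) = -32
(S(m(2, -1)) + 4353)*(-4160 + W(55)) = ((4 + (⅓)*2) + 4353)*(-4160 - 32) = ((4 + ⅔) + 4353)*(-4192) = (14/3 + 4353)*(-4192) = (13073/3)*(-4192) = -54802016/3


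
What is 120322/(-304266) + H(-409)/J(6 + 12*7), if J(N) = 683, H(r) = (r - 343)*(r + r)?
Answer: 93541395125/103906839 ≈ 900.24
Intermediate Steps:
H(r) = 2*r*(-343 + r) (H(r) = (-343 + r)*(2*r) = 2*r*(-343 + r))
120322/(-304266) + H(-409)/J(6 + 12*7) = 120322/(-304266) + (2*(-409)*(-343 - 409))/683 = 120322*(-1/304266) + (2*(-409)*(-752))*(1/683) = -60161/152133 + 615136*(1/683) = -60161/152133 + 615136/683 = 93541395125/103906839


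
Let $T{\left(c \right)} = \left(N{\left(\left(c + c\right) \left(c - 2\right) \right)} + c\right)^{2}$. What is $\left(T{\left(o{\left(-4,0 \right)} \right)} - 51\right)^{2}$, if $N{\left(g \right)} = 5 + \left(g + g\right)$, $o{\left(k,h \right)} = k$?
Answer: $87572164$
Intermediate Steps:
$N{\left(g \right)} = 5 + 2 g$
$T{\left(c \right)} = \left(5 + c + 4 c \left(-2 + c\right)\right)^{2}$ ($T{\left(c \right)} = \left(\left(5 + 2 \left(c + c\right) \left(c - 2\right)\right) + c\right)^{2} = \left(\left(5 + 2 \cdot 2 c \left(-2 + c\right)\right) + c\right)^{2} = \left(\left(5 + 4 c \left(-2 + c\right)\right) + c\right)^{2} = \left(5 + c + 4 c \left(-2 + c\right)\right)^{2}$)
$\left(T{\left(o{\left(-4,0 \right)} \right)} - 51\right)^{2} = \left(\left(5 - 4 + 4 \left(-4\right) \left(-2 - 4\right)\right)^{2} - 51\right)^{2} = \left(\left(5 - 4 + 4 \left(-4\right) \left(-6\right)\right)^{2} - 51\right)^{2} = \left(\left(5 - 4 + 96\right)^{2} - 51\right)^{2} = \left(97^{2} - 51\right)^{2} = \left(9409 - 51\right)^{2} = 9358^{2} = 87572164$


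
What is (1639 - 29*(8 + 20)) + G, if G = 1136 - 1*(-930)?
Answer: 2893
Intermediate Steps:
G = 2066 (G = 1136 + 930 = 2066)
(1639 - 29*(8 + 20)) + G = (1639 - 29*(8 + 20)) + 2066 = (1639 - 29*28) + 2066 = (1639 - 812) + 2066 = 827 + 2066 = 2893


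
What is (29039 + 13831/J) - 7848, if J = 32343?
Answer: 685394344/32343 ≈ 21191.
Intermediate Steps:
(29039 + 13831/J) - 7848 = (29039 + 13831/32343) - 7848 = 939222208/32343 - 7848 = 685394344/32343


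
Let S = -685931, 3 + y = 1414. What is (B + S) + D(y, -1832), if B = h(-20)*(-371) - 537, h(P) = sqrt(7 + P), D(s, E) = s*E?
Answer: -3271420 - 371*I*sqrt(13) ≈ -3.2714e+6 - 1337.7*I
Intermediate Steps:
y = 1411 (y = -3 + 1414 = 1411)
D(s, E) = E*s
B = -537 - 371*I*sqrt(13) (B = sqrt(7 - 20)*(-371) - 537 = sqrt(-13)*(-371) - 537 = (I*sqrt(13))*(-371) - 537 = -371*I*sqrt(13) - 537 = -537 - 371*I*sqrt(13) ≈ -537.0 - 1337.7*I)
(B + S) + D(y, -1832) = ((-537 - 371*I*sqrt(13)) - 685931) - 1832*1411 = (-686468 - 371*I*sqrt(13)) - 2584952 = -3271420 - 371*I*sqrt(13)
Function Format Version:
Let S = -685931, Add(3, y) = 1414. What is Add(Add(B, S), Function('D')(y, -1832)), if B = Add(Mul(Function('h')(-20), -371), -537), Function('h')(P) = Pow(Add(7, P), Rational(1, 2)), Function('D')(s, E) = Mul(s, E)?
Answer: Add(-3271420, Mul(-371, I, Pow(13, Rational(1, 2)))) ≈ Add(-3.2714e+6, Mul(-1337.7, I))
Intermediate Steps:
y = 1411 (y = Add(-3, 1414) = 1411)
Function('D')(s, E) = Mul(E, s)
B = Add(-537, Mul(-371, I, Pow(13, Rational(1, 2)))) (B = Add(Mul(Pow(Add(7, -20), Rational(1, 2)), -371), -537) = Add(Mul(Pow(-13, Rational(1, 2)), -371), -537) = Add(Mul(Mul(I, Pow(13, Rational(1, 2))), -371), -537) = Add(Mul(-371, I, Pow(13, Rational(1, 2))), -537) = Add(-537, Mul(-371, I, Pow(13, Rational(1, 2)))) ≈ Add(-537.00, Mul(-1337.7, I)))
Add(Add(B, S), Function('D')(y, -1832)) = Add(Add(Add(-537, Mul(-371, I, Pow(13, Rational(1, 2)))), -685931), Mul(-1832, 1411)) = Add(Add(-686468, Mul(-371, I, Pow(13, Rational(1, 2)))), -2584952) = Add(-3271420, Mul(-371, I, Pow(13, Rational(1, 2))))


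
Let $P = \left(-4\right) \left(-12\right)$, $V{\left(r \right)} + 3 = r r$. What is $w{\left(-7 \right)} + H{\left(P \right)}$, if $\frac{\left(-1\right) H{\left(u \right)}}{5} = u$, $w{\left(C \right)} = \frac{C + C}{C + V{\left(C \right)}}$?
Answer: $- \frac{9374}{39} \approx -240.36$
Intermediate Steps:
$V{\left(r \right)} = -3 + r^{2}$ ($V{\left(r \right)} = -3 + r r = -3 + r^{2}$)
$w{\left(C \right)} = \frac{2 C}{-3 + C + C^{2}}$ ($w{\left(C \right)} = \frac{C + C}{C + \left(-3 + C^{2}\right)} = \frac{2 C}{-3 + C + C^{2}}$)
$P = 48$
$H{\left(u \right)} = - 5 u$
$w{\left(-7 \right)} + H{\left(P \right)} = 2 \left(-7\right) \frac{1}{-3 - 7 + \left(-7\right)^{2}} - 240 = 2 \left(-7\right) \frac{1}{-3 - 7 + 49} - 240 = 2 \left(-7\right) \frac{1}{39} - 240 = - \frac{14}{39} - 240 = - \frac{9374}{39}$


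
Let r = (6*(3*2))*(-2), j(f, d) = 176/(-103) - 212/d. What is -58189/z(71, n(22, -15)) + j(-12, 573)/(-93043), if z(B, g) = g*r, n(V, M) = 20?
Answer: 106511237553791/2635826312160 ≈ 40.409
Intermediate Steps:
j(f, d) = -176/103 - 212/d (j(f, d) = 176*(-1/103) - 212/d = -176/103 - 212/d)
r = -72 (r = (6*6)*(-2) = 36*(-2) = -72)
z(B, g) = -72*g (z(B, g) = g*(-72) = -72*g)
-58189/z(71, n(22, -15)) + j(-12, 573)/(-93043) = -58189/((-72*20)) + (-176/103 - 212/573)/(-93043) = -58189/(-1440) + (-176/103 - 212*1/573)*(-1/93043) = -58189*(-1/1440) + (-176/103 - 212/573)*(-1/93043) = 58189/1440 - 122684/59019*(-1/93043) = 58189/1440 + 122684/5491304817 = 106511237553791/2635826312160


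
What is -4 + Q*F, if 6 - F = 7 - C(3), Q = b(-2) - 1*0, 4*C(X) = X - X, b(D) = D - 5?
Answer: 3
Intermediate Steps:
b(D) = -5 + D
C(X) = 0 (C(X) = (X - X)/4 = (¼)*0 = 0)
Q = -7 (Q = (-5 - 2) - 1*0 = -7 + 0 = -7)
F = -1 (F = 6 - (7 - 1*0) = 6 - (7 + 0) = 6 - 1*7 = 6 - 7 = -1)
-4 + Q*F = -4 - 7*(-1) = -4 + 7 = 3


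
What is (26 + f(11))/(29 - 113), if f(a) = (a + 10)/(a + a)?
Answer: -593/1848 ≈ -0.32089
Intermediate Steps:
f(a) = (10 + a)/(2*a) (f(a) = (10 + a)/((2*a)) = (10 + a)*(1/(2*a)) = (10 + a)/(2*a))
(26 + f(11))/(29 - 113) = (26 + (1/2)*(10 + 11)/11)/(29 - 113) = (26 + (1/2)*(1/11)*21)/(-84) = (26 + 21/22)*(-1/84) = (593/22)*(-1/84) = -593/1848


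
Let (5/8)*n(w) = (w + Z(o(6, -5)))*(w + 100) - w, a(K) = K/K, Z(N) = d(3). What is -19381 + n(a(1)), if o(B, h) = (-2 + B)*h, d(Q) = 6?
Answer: -91257/5 ≈ -18251.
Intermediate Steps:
o(B, h) = h*(-2 + B)
Z(N) = 6
a(K) = 1
n(w) = -8*w/5 + 8*(6 + w)*(100 + w)/5 (n(w) = 8*((w + 6)*(w + 100) - w)/5 = 8*((6 + w)*(100 + w) - w)/5 = 8*(-w + (6 + w)*(100 + w))/5 = -8*w/5 + 8*(6 + w)*(100 + w)/5)
-19381 + n(a(1)) = -19381 + (960 + 168*1 + (8/5)*1**2) = -19381 + (960 + 168 + (8/5)*1) = -19381 + (960 + 168 + 8/5) = -19381 + 5648/5 = -91257/5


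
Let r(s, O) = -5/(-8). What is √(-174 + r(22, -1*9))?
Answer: I*√2774/4 ≈ 13.167*I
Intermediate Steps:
r(s, O) = 5/8 (r(s, O) = -5*(-⅛) = 5/8)
√(-174 + r(22, -1*9)) = √(-174 + 5/8) = √(-1387/8) = I*√2774/4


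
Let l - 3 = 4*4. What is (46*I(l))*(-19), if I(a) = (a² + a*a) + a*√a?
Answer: -631028 - 16606*√19 ≈ -7.0341e+5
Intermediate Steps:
l = 19 (l = 3 + 4*4 = 3 + 16 = 19)
I(a) = a^(3/2) + 2*a² (I(a) = (a² + a²) + a^(3/2) = 2*a² + a^(3/2) = a^(3/2) + 2*a²)
(46*I(l))*(-19) = (46*(19^(3/2) + 2*19²))*(-19) = (46*(19*√19 + 2*361))*(-19) = (46*(19*√19 + 722))*(-19) = (46*(722 + 19*√19))*(-19) = (33212 + 874*√19)*(-19) = -631028 - 16606*√19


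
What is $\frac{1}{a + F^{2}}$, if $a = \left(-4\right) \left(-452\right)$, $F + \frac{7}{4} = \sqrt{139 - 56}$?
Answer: $\frac{484880}{918132737} + \frac{896 \sqrt{83}}{918132737} \approx 0.00053701$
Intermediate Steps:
$F = - \frac{7}{4} + \sqrt{83}$ ($F = - \frac{7}{4} + \sqrt{139 - 56} = - \frac{7}{4} + \sqrt{83} \approx 7.3604$)
$a = 1808$
$\frac{1}{a + F^{2}} = \frac{1}{1808 + \left(- \frac{7}{4} + \sqrt{83}\right)^{2}}$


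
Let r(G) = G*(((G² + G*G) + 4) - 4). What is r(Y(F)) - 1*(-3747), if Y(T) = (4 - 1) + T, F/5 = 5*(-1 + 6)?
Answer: 4198051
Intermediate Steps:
F = 125 (F = 5*(5*(-1 + 6)) = 5*(5*5) = 5*25 = 125)
Y(T) = 3 + T
r(G) = 2*G³ (r(G) = G*(((G² + G²) + 4) - 4) = G*((2*G² + 4) - 4) = G*((4 + 2*G²) - 4) = G*(2*G²) = 2*G³)
r(Y(F)) - 1*(-3747) = 2*(3 + 125)³ - 1*(-3747) = 2*128³ + 3747 = 2*2097152 + 3747 = 4194304 + 3747 = 4198051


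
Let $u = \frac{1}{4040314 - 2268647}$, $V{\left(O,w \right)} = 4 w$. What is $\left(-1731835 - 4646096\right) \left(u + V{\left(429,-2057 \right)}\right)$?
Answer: $\frac{92972860974300825}{1771667} \approx 5.2478 \cdot 10^{10}$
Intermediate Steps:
$u = \frac{1}{1771667} \approx 5.6444 \cdot 10^{-7}$
$\left(-1731835 - 4646096\right) \left(u + V{\left(429,-2057 \right)}\right) = \left(-1731835 - 4646096\right) \left(\frac{1}{1771667} + 4 \left(-2057\right)\right) = - 6377931 \left(\frac{1}{1771667} - 8228\right) = \left(-6377931\right) \left(- \frac{14577276075}{1771667}\right) = \frac{92972860974300825}{1771667}$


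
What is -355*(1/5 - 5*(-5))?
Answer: -8946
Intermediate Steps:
-355*(1/5 - 5*(-5)) = -355*(1/5 + 25) = -355*126/5 = -8946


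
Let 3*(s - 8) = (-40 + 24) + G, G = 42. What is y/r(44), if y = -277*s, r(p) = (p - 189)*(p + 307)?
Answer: 2770/30537 ≈ 0.090710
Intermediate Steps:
s = 50/3 (s = 8 + ((-40 + 24) + 42)/3 = 8 + (-16 + 42)/3 = 8 + (1/3)*26 = 8 + 26/3 = 50/3 ≈ 16.667)
r(p) = (-189 + p)*(307 + p)
y = -13850/3 (y = -277*50/3 = -13850/3 ≈ -4616.7)
y/r(44) = -13850/(3*(-58023 + 44**2 + 118*44)) = -13850/(3*(-58023 + 1936 + 5192)) = -13850/3/(-50895) = -13850/3*(-1/50895) = 2770/30537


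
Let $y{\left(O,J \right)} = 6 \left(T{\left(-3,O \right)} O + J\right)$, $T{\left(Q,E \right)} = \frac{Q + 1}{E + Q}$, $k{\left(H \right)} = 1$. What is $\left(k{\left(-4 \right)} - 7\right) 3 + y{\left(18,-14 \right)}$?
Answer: $- \frac{582}{5} \approx -116.4$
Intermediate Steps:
$T{\left(Q,E \right)} = \frac{1 + Q}{E + Q}$
$y{\left(O,J \right)} = 6 J - \frac{12 O}{-3 + O}$ ($y{\left(O,J \right)} = 6 \left(\frac{1 - 3}{O - 3} O + J\right) = 6 \left(\frac{1}{-3 + O} \left(-2\right) O + J\right) = 6 \left(- \frac{2}{-3 + O} O + J\right) = 6 \left(- \frac{2 O}{-3 + O} + J\right) = 6 \left(J - \frac{2 O}{-3 + O}\right) = 6 J - \frac{12 O}{-3 + O}$)
$\left(k{\left(-4 \right)} - 7\right) 3 + y{\left(18,-14 \right)} = \left(1 - 7\right) 3 + \frac{6 \left(\left(-2\right) 18 - 14 \left(-3 + 18\right)\right)}{-3 + 18} = \left(-6\right) 3 + \frac{6 \left(-36 - 210\right)}{15} = -18 + 6 \cdot \frac{1}{15} \left(-36 - 210\right) = -18 + 6 \cdot \frac{1}{15} \left(-246\right) = -18 - \frac{492}{5} = - \frac{582}{5}$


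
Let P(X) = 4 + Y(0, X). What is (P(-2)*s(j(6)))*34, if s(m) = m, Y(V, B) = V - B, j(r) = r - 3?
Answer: 612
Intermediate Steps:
j(r) = -3 + r
P(X) = 4 - X (P(X) = 4 + (0 - X) = 4 - X)
(P(-2)*s(j(6)))*34 = ((4 - 1*(-2))*(-3 + 6))*34 = ((4 + 2)*3)*34 = (6*3)*34 = 18*34 = 612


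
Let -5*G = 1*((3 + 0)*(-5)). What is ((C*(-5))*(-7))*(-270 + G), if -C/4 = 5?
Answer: 186900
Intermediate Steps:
C = -20 (C = -4*5 = -20)
G = 3 (G = -(3 + 0)*(-5)/5 = -3*(-5)/5 = -(-15)/5 = -⅕*(-15) = 3)
((C*(-5))*(-7))*(-270 + G) = (-20*(-5)*(-7))*(-270 + 3) = (100*(-7))*(-267) = -700*(-267) = 186900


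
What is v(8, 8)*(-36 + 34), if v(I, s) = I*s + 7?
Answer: -142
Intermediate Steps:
v(I, s) = 7 + I*s
v(8, 8)*(-36 + 34) = (7 + 8*8)*(-36 + 34) = (7 + 64)*(-2) = 71*(-2) = -142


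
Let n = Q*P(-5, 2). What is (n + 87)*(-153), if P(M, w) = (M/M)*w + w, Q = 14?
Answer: -21879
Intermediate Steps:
P(M, w) = 2*w (P(M, w) = 1*w + w = w + w = 2*w)
n = 56 (n = 14*(2*2) = 14*4 = 56)
(n + 87)*(-153) = (56 + 87)*(-153) = 143*(-153) = -21879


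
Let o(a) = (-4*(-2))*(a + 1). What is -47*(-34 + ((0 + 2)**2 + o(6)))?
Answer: -1222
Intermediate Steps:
o(a) = 8 + 8*a (o(a) = 8*(1 + a) = 8 + 8*a)
-47*(-34 + ((0 + 2)**2 + o(6))) = -47*(-34 + ((0 + 2)**2 + (8 + 8*6))) = -47*(-34 + (2**2 + (8 + 48))) = -47*(-34 + (4 + 56)) = -47*(-34 + 60) = -47*26 = -1222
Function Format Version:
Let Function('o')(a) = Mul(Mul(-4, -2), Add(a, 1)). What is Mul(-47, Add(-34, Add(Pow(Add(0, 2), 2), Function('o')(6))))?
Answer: -1222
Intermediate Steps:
Function('o')(a) = Add(8, Mul(8, a)) (Function('o')(a) = Mul(8, Add(1, a)) = Add(8, Mul(8, a)))
Mul(-47, Add(-34, Add(Pow(Add(0, 2), 2), Function('o')(6)))) = Mul(-47, Add(-34, Add(Pow(Add(0, 2), 2), Add(8, Mul(8, 6))))) = Mul(-47, Add(-34, Add(Pow(2, 2), Add(8, 48)))) = Mul(-47, Add(-34, Add(4, 56))) = Mul(-47, Add(-34, 60)) = Mul(-47, 26) = -1222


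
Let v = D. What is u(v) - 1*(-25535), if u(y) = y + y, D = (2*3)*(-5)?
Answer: 25475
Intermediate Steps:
D = -30 (D = 6*(-5) = -30)
v = -30
u(y) = 2*y
u(v) - 1*(-25535) = 2*(-30) - 1*(-25535) = -60 + 25535 = 25475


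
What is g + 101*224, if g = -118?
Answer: 22506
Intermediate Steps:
g + 101*224 = -118 + 101*224 = -118 + 22624 = 22506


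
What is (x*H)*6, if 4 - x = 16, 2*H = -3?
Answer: 108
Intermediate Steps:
H = -3/2 (H = (½)*(-3) = -3/2 ≈ -1.5000)
x = -12 (x = 4 - 1*16 = 4 - 16 = -12)
(x*H)*6 = -12*(-3/2)*6 = 18*6 = 108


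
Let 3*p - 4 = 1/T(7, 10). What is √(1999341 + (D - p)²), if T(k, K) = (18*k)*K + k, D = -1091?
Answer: √46124452872541/3801 ≈ 1786.8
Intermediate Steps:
T(k, K) = k + 18*K*k (T(k, K) = 18*K*k + k = k + 18*K*k)
p = 5069/3801 (p = 4/3 + 1/(3*((7*(1 + 18*10)))) = 4/3 + 1/(3*((7*(1 + 180)))) = 4/3 + 1/(3*((7*181))) = 4/3 + (⅓)/1267 = 4/3 + (⅓)*(1/1267) = 4/3 + 1/3801 = 5069/3801 ≈ 1.3336)
√(1999341 + (D - p)²) = √(1999341 + (-1091 - 1*5069/3801)²) = √(1999341 + (-1091 - 5069/3801)²) = √(1999341 + (-4151960/3801)²) = √(1999341 + 17238771841600/14447601) = √(46124452872541/14447601) = √46124452872541/3801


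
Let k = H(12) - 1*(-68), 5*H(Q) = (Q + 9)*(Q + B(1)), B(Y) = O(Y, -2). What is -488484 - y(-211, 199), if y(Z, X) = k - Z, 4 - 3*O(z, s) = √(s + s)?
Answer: -488819 + 14*I/5 ≈ -4.8882e+5 + 2.8*I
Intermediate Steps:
O(z, s) = 4/3 - √2*√s/3 (O(z, s) = 4/3 - √(s + s)/3 = 4/3 - √2*√s/3)
B(Y) = 4/3 - 2*I/3 (B(Y) = 4/3 - √2*√(-2)/3 = 4/3 - √2*I*√2/3 = 4/3 - 2*I/3)
H(Q) = (9 + Q)*(4/3 + Q - 2*I/3)/5 (H(Q) = ((Q + 9)*(Q + (4/3 - 2*I/3)))/5 = ((9 + Q)*(4/3 + Q - 2*I/3))/5 = (9 + Q)*(4/3 + Q - 2*I/3)/5)
k = 124 - 14*I/5 (k = (12/5 - 6*I/5 + (⅕)*12² + (1/15)*12*(31 - 2*I)) - 1*(-68) = (12/5 - 6*I/5 + (⅕)*144 + (124/5 - 8*I/5)) + 68 = (12/5 - 6*I/5 + 144/5 + (124/5 - 8*I/5)) + 68 = (56 - 14*I/5) + 68 = 124 - 14*I/5 ≈ 124.0 - 2.8*I)
y(Z, X) = 124 - Z - 14*I/5 (y(Z, X) = (124 - 14*I/5) - Z = 124 - Z - 14*I/5)
-488484 - y(-211, 199) = -488484 - (124 - 1*(-211) - 14*I/5) = -488484 - (124 + 211 - 14*I/5) = -488484 - (335 - 14*I/5) = -488484 + (-335 + 14*I/5) = -488819 + 14*I/5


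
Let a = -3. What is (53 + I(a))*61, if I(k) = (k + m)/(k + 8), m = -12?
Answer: 3050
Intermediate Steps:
I(k) = (-12 + k)/(8 + k) (I(k) = (k - 12)/(k + 8) = (-12 + k)/(8 + k))
(53 + I(a))*61 = (53 + (-12 - 3)/(8 - 3))*61 = (53 - 15/5)*61 = (53 + (⅕)*(-15))*61 = (53 - 3)*61 = 50*61 = 3050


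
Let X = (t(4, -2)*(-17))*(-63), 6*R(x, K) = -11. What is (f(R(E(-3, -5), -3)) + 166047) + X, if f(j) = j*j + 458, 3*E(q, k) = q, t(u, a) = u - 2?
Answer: 6071413/36 ≈ 1.6865e+5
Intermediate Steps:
t(u, a) = -2 + u
E(q, k) = q/3
R(x, K) = -11/6 (R(x, K) = (1/6)*(-11) = -11/6)
f(j) = 458 + j**2 (f(j) = j**2 + 458 = 458 + j**2)
X = 2142 (X = ((-2 + 4)*(-17))*(-63) = (2*(-17))*(-63) = -34*(-63) = 2142)
(f(R(E(-3, -5), -3)) + 166047) + X = ((458 + (-11/6)**2) + 166047) + 2142 = ((458 + 121/36) + 166047) + 2142 = (16609/36 + 166047) + 2142 = 5994301/36 + 2142 = 6071413/36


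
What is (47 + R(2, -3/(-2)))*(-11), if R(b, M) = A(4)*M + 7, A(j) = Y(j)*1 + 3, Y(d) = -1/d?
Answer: -5115/8 ≈ -639.38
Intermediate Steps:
A(j) = 3 - 1/j (A(j) = -1/j*1 + 3 = -1/j + 3 = 3 - 1/j)
R(b, M) = 7 + 11*M/4 (R(b, M) = (3 - 1/4)*M + 7 = 11*M/4 + 7 = 7 + 11*M/4)
(47 + R(2, -3/(-2)))*(-11) = (47 + (7 + 11*(-3/(-2))/4))*(-11) = (47 + (7 + 11*(-3*(-1/2))/4))*(-11) = (47 + (7 + (11/4)*(3/2)))*(-11) = (47 + (7 + 33/8))*(-11) = (47 + 89/8)*(-11) = (465/8)*(-11) = -5115/8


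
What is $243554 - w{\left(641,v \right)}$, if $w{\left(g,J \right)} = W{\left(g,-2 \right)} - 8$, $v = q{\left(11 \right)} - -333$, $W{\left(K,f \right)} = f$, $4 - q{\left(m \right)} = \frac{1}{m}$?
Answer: $243564$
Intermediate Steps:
$q{\left(m \right)} = 4 - \frac{1}{m}$
$v = \frac{3706}{11}$ ($v = \left(4 - \frac{1}{11}\right) - -333 = \left(4 - \frac{1}{11}\right) + 333 = \frac{43}{11} + 333 = \frac{3706}{11} \approx 336.91$)
$w{\left(g,J \right)} = -10$ ($w{\left(g,J \right)} = -2 - 8 = -10$)
$243554 - w{\left(641,v \right)} = 243554 - -10 = 243554 + 10 = 243564$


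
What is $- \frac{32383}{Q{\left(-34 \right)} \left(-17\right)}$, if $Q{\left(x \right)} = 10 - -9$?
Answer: $\frac{32383}{323} \approx 100.26$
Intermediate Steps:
$Q{\left(x \right)} = 19$ ($Q{\left(x \right)} = 10 + 9 = 19$)
$- \frac{32383}{Q{\left(-34 \right)} \left(-17\right)} = - \frac{32383}{19 \left(-17\right)} = - \frac{32383}{-323} = \left(-32383\right) \left(- \frac{1}{323}\right) = \frac{32383}{323}$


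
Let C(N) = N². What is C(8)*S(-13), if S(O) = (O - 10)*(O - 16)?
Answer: 42688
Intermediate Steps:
S(O) = (-16 + O)*(-10 + O) (S(O) = (-10 + O)*(-16 + O) = (-16 + O)*(-10 + O))
C(8)*S(-13) = 8²*(160 + (-13)² - 26*(-13)) = 64*(160 + 169 + 338) = 64*667 = 42688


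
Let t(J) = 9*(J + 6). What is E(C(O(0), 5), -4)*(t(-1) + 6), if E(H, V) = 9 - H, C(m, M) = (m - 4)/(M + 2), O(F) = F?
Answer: 3417/7 ≈ 488.14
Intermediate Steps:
C(m, M) = (-4 + m)/(2 + M)
t(J) = 54 + 9*J (t(J) = 9*(6 + J) = 54 + 9*J)
E(C(O(0), 5), -4)*(t(-1) + 6) = (9 - (-4 + 0)/(2 + 5))*((54 + 9*(-1)) + 6) = (9 - (-4)/7)*((54 - 9) + 6) = (9 - (-4)/7)*(45 + 6) = (9 - 1*(-4/7))*51 = (9 + 4/7)*51 = (67/7)*51 = 3417/7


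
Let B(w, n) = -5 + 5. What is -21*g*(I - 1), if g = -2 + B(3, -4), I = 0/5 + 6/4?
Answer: 21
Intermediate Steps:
I = 3/2 (I = 0*(⅕) + 6*(¼) = 0 + 3/2 = 3/2 ≈ 1.5000)
B(w, n) = 0
g = -2 (g = -2 + 0 = -2)
-21*g*(I - 1) = -(-42)*(3/2 - 1) = -(-42)/2 = -21*(-1) = 21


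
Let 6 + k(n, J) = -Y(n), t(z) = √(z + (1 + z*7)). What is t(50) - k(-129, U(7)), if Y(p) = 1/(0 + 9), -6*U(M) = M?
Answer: 55/9 + √401 ≈ 26.136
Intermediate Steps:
U(M) = -M/6
t(z) = √(1 + 8*z) (t(z) = √(z + (1 + 7*z)) = √(1 + 8*z))
Y(p) = ⅑ (Y(p) = 1/9 = ⅑)
k(n, J) = -55/9 (k(n, J) = -6 - 1*⅑ = -6 - ⅑ = -55/9)
t(50) - k(-129, U(7)) = √(1 + 8*50) - 1*(-55/9) = √(1 + 400) + 55/9 = √401 + 55/9 = 55/9 + √401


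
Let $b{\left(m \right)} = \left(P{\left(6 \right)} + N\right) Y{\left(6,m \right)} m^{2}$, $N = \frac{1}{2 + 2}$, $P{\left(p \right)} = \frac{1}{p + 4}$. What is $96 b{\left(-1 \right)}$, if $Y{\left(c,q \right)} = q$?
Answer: $- \frac{168}{5} \approx -33.6$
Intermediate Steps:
$P{\left(p \right)} = \frac{1}{4 + p}$
$N = \frac{1}{4} \approx 0.25$
$b{\left(m \right)} = \frac{7 m^{3}}{20}$ ($b{\left(m \right)} = \left(\frac{1}{4 + 6} + \frac{1}{4}\right) m m^{2} = \left(\frac{1}{10} + \frac{1}{4}\right) m^{3} = \frac{7 m^{3}}{20}$)
$96 b{\left(-1 \right)} = 96 \frac{7 \left(-1\right)^{3}}{20} = 96 \cdot \frac{7}{20} \left(-1\right) = 96 \left(- \frac{7}{20}\right) = - \frac{168}{5}$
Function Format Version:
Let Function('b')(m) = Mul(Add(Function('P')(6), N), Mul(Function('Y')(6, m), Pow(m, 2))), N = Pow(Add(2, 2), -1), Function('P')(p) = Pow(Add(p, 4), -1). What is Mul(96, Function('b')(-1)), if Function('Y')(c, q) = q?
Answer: Rational(-168, 5) ≈ -33.600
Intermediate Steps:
Function('P')(p) = Pow(Add(4, p), -1)
N = Rational(1, 4) (N = Pow(4, -1) = Rational(1, 4) ≈ 0.25000)
Function('b')(m) = Mul(Rational(7, 20), Pow(m, 3)) (Function('b')(m) = Mul(Add(Pow(Add(4, 6), -1), Rational(1, 4)), Mul(m, Pow(m, 2))) = Mul(Add(Pow(10, -1), Rational(1, 4)), Pow(m, 3)) = Mul(Add(Rational(1, 10), Rational(1, 4)), Pow(m, 3)) = Mul(Rational(7, 20), Pow(m, 3)))
Mul(96, Function('b')(-1)) = Mul(96, Mul(Rational(7, 20), Pow(-1, 3))) = Mul(96, Mul(Rational(7, 20), -1)) = Mul(96, Rational(-7, 20)) = Rational(-168, 5)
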